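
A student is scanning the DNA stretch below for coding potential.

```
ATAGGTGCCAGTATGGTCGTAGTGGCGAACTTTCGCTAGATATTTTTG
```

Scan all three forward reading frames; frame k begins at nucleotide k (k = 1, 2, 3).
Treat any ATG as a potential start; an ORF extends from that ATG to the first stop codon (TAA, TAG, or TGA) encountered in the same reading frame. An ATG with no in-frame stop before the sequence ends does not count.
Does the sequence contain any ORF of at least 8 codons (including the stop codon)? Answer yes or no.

Frame 1: ATA GGT GCC AGT ATG GTC GTA GTG GCG AAC TTT CGC TAG ATA TTT TTG — ATG at 13, stop TAG at 37 → 27 nt.
Frame 2: TAG GTG CCA GTA TGG TCG TAG TGG CGA ACT TTC GCT AGA TAT TTT — no ATG→stop ORF.
Frame 3: AGG TGC CAG TAT GGT CGT AGT GGC GAA CTT TCG CTA GAT ATT TTT — no ATG→stop ORF.
Frame 1 has an ORF of 9 codons (positions 13–39) ≥ 8, so yes.

yes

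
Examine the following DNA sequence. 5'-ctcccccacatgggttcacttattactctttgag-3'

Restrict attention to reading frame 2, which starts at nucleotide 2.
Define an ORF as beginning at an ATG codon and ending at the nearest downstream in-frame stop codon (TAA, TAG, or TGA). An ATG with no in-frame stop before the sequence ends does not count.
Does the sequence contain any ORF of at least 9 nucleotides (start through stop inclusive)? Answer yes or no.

no

Frame 2: TCC CCC ACA TGG GTT CAC TTA TTA CTC TTT GAG — no ATG→stop ORF.
Largest ORF found is 0 nucleotides < 9, so no.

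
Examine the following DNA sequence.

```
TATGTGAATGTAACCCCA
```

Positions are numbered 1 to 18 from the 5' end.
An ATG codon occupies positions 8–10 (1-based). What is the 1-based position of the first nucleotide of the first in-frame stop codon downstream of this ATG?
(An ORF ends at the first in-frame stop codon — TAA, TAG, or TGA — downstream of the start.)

Codons from position 8: ATG (8–10), TAA (11–13).
TAA is a stop codon; it begins at position 11.

11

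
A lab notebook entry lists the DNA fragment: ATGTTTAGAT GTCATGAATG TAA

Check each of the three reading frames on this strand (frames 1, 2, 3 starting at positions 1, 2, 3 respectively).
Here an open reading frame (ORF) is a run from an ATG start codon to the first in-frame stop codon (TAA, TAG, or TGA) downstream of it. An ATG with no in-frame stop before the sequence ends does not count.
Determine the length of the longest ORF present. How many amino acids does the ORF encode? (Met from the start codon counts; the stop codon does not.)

Frame 1: ATG TTT AGA TGT CAT GAA TGT — no ATG→stop ORF.
Frame 2: TGT TTA GAT GTC ATG AAT GTA — no ATG→stop ORF.
Frame 3: GTT TAG ATG TCA TGA ATG TAA — ATG at 9, stop TGA at 15 → 9 nt; ATG at 18, stop TAA at 21 → 6 nt.
Longest: frame 3, positions 9–17, 9 nt = 3 codons = 2 aa. → 2 amino acids.

2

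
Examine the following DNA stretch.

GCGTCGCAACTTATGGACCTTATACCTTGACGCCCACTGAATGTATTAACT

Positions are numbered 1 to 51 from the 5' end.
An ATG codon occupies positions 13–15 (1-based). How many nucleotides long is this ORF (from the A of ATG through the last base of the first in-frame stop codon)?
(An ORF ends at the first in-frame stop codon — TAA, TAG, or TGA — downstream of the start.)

18

Codons from position 13: ATG (13–15), GAC (16–18), CTT (19–21), ATA (22–24), CCT (25–27), TGA (28–30).
TGA is the first in-frame stop; ORF spans 13–30, 18 nucleotides.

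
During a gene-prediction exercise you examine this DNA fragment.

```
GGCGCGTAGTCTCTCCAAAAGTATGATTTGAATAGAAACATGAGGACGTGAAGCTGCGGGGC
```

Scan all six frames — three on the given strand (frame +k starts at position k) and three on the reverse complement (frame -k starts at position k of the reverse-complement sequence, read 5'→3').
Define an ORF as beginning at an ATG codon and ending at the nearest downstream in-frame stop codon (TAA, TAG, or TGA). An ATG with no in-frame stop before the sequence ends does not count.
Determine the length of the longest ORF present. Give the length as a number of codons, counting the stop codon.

4

Reverse complement (5'→3'): GCCCCGCAGCTTCACGTCCTCATGTTTCTATTCAAATCATACTTTTGGAGAGACTACGCGCC
Frame +1: GGC GCG TAG TCT CTC CAA AAG TAT GAT TTG AAT AGA AAC ATG AGG ACG TGA AGC TGC GGG — ATG at 40, stop TGA at 49 → 12 nt.
Frame +2: GCG CGT AGT CTC TCC AAA AGT ATG ATT TGA ATA GAA ACA TGA GGA CGT GAA GCT GCG GGG — ATG at 23, stop TGA at 29 → 9 nt.
Frame +3: CGC GTA GTC TCT CCA AAA GTA TGA TTT GAA TAG AAA CAT GAG GAC GTG AAG CTG CGG GGC — no ATG→stop ORF.
Frame -1: GCC CCG CAG CTT CAC GTC CTC ATG TTT CTA TTC AAA TCA TAC TTT TGG AGA GAC TAC GCG — no ATG→stop ORF.
Frame -2: CCC CGC AGC TTC ACG TCC TCA TGT TTC TAT TCA AAT CAT ACT TTT GGA GAG ACT ACG CGC — no ATG→stop ORF.
Frame -3: CCC GCA GCT TCA CGT CCT CAT GTT TCT ATT CAA ATC ATA CTT TTG GAG AGA CTA CGC GCC — no ATG→stop ORF.
Longest: frame +1, positions 40–51, 12 nt = 4 codons = 3 aa. → 4 codons.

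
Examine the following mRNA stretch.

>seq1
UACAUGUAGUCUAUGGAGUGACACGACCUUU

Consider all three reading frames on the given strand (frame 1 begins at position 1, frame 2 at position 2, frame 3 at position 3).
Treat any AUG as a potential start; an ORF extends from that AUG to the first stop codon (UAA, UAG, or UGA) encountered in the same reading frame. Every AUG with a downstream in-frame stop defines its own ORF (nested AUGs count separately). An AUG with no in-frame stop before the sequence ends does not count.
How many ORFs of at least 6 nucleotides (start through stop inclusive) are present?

Frame 1: UAC AUG UAG UCU AUG GAG UGA CAC GAC CUU — AUG at 4, stop UAG at 7 → 6 nt; AUG at 13, stop UGA at 19 → 9 nt.
Frame 2: ACA UGU AGU CUA UGG AGU GAC ACG ACC UUU — no AUG→stop ORF.
Frame 3: CAU GUA GUC UAU GGA GUG ACA CGA CCU — no AUG→stop ORF.
ORFs ≥ 6 nucleotides: frame 1 4–9 (6 nucleotides), frame 1 13–21 (9 nucleotides). Count = 2.

2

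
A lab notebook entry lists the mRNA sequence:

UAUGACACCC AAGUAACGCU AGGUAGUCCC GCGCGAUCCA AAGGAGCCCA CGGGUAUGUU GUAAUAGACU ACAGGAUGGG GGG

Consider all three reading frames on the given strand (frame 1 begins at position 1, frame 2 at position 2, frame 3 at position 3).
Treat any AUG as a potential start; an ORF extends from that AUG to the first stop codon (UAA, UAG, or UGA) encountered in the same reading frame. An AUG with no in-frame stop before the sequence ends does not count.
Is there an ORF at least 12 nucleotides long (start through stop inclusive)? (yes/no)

yes

Frame 1: UAU GAC ACC CAA GUA ACG CUA GGU AGU CCC GCG CGA UCC AAA GGA GCC CAC GGG UAU GUU GUA AUA GAC UAC AGG AUG GGG — no AUG→stop ORF.
Frame 2: AUG ACA CCC AAG UAA CGC UAG GUA GUC CCG CGC GAU CCA AAG GAG CCC ACG GGU AUG UUG UAA UAG ACU ACA GGA UGG GGG — AUG at 2, stop UAA at 14 → 15 nt; AUG at 56, stop UAA at 62 → 9 nt.
Frame 3: UGA CAC CCA AGU AAC GCU AGG UAG UCC CGC GCG AUC CAA AGG AGC CCA CGG GUA UGU UGU AAU AGA CUA CAG GAU GGG GGG — no AUG→stop ORF.
Frame 2 has an ORF of 15 nucleotides (positions 2–16) ≥ 12, so yes.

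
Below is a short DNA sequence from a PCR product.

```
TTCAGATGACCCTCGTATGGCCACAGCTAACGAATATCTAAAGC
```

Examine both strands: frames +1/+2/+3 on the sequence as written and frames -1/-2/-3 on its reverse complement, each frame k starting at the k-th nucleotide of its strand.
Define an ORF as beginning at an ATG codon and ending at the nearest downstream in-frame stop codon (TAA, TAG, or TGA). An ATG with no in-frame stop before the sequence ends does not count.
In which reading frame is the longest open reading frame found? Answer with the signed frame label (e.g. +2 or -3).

Reverse complement (5'→3'): GCTTTAGATATTCGTTAGCTGTGGCCATACGAGGGTCATCTGAA
Frame +1: TTC AGA TGA CCC TCG TAT GGC CAC AGC TAA CGA ATA TCT AAA — no ATG→stop ORF.
Frame +2: TCA GAT GAC CCT CGT ATG GCC ACA GCT AAC GAA TAT CTA AAG — no ATG→stop ORF.
Frame +3: CAG ATG ACC CTC GTA TGG CCA CAG CTA ACG AAT ATC TAA AGC — ATG at 6, stop TAA at 39 → 36 nt.
Frame -1: GCT TTA GAT ATT CGT TAG CTG TGG CCA TAC GAG GGT CAT CTG — no ATG→stop ORF.
Frame -2: CTT TAG ATA TTC GTT AGC TGT GGC CAT ACG AGG GTC ATC TGA — no ATG→stop ORF.
Frame -3: TTT AGA TAT TCG TTA GCT GTG GCC ATA CGA GGG TCA TCT GAA — no ATG→stop ORF.
Longest ORF is 36 nt in frame +3 (positions 6–41).

+3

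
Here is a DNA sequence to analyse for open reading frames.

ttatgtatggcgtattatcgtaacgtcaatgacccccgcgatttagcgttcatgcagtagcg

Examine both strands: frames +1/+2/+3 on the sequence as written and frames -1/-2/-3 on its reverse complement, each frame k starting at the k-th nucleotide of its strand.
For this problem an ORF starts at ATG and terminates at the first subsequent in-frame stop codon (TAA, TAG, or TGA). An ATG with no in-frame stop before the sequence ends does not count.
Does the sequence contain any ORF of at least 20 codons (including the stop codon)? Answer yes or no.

no

Reverse complement (5'→3'): CGCTACTGCATGAACGCTAAATCGCGGGGGTCATTGACGTTACGATAATACGCCATACATAA
Frame +1: TTA TGT ATG GCG TAT TAT CGT AAC GTC AAT GAC CCC CGC GAT TTA GCG TTC ATG CAG TAG — ATG at 7, stop TAG at 58 → 54 nt; ATG at 52, stop TAG at 58 → 9 nt.
Frame +2: TAT GTA TGG CGT ATT ATC GTA ACG TCA ATG ACC CCC GCG ATT TAG CGT TCA TGC AGT AGC — ATG at 29, stop TAG at 44 → 18 nt.
Frame +3: ATG TAT GGC GTA TTA TCG TAA CGT CAA TGA CCC CCG CGA TTT AGC GTT CAT GCA GTA GCG — ATG at 3, stop TAA at 21 → 21 nt.
Frame -1: CGC TAC TGC ATG AAC GCT AAA TCG CGG GGG TCA TTG ACG TTA CGA TAA TAC GCC ATA CAT — ATG at 10, stop TAA at 46 → 39 nt.
Frame -2: GCT ACT GCA TGA ACG CTA AAT CGC GGG GGT CAT TGA CGT TAC GAT AAT ACG CCA TAC ATA — no ATG→stop ORF.
Frame -3: CTA CTG CAT GAA CGC TAA ATC GCG GGG GTC ATT GAC GTT ACG ATA ATA CGC CAT ACA TAA — no ATG→stop ORF.
Largest ORF found is 18 codons < 20, so no.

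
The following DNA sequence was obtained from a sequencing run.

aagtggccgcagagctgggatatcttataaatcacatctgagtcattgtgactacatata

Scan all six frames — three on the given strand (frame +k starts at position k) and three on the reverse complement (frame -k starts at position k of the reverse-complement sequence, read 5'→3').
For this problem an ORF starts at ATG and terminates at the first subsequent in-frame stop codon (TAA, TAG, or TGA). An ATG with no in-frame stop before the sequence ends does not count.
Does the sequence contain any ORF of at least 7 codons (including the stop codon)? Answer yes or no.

no

Reverse complement (5'→3'): TATATGTAGTCACAATGACTCAGATGTGATTTATAAGATATCCCAGCTCTGCGGCCACTT
Frame +1: AAG TGG CCG CAG AGC TGG GAT ATC TTA TAA ATC ACA TCT GAG TCA TTG TGA CTA CAT ATA — no ATG→stop ORF.
Frame +2: AGT GGC CGC AGA GCT GGG ATA TCT TAT AAA TCA CAT CTG AGT CAT TGT GAC TAC ATA — no ATG→stop ORF.
Frame +3: GTG GCC GCA GAG CTG GGA TAT CTT ATA AAT CAC ATC TGA GTC ATT GTG ACT ACA TAT — no ATG→stop ORF.
Frame -1: TAT ATG TAG TCA CAA TGA CTC AGA TGT GAT TTA TAA GAT ATC CCA GCT CTG CGG CCA CTT — ATG at 4, stop TAG at 7 → 6 nt.
Frame -2: ATA TGT AGT CAC AAT GAC TCA GAT GTG ATT TAT AAG ATA TCC CAG CTC TGC GGC CAC — no ATG→stop ORF.
Frame -3: TAT GTA GTC ACA ATG ACT CAG ATG TGA TTT ATA AGA TAT CCC AGC TCT GCG GCC ACT — ATG at 15, stop TGA at 27 → 15 nt; ATG at 24, stop TGA at 27 → 6 nt.
Largest ORF found is 5 codons < 7, so no.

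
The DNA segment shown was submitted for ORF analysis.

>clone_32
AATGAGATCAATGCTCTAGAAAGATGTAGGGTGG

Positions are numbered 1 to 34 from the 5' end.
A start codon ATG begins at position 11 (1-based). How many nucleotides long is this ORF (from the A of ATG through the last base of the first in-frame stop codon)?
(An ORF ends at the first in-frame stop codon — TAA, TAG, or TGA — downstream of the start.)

9

Codons from position 11: ATG (11–13), CTC (14–16), TAG (17–19).
TAG is the first in-frame stop; ORF spans 11–19, 9 nucleotides.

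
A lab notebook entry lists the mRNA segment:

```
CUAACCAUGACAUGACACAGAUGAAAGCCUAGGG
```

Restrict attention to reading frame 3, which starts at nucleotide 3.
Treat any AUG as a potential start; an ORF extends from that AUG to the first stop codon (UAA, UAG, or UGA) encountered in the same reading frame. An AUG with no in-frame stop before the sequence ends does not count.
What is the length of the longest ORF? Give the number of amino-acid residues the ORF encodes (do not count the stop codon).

6

Frame 3: AAC CAU GAC AUG ACA CAG AUG AAA GCC UAG — AUG at 12, stop UAG at 30 → 21 nt; AUG at 21, stop UAG at 30 → 12 nt.
Longest: frame 3, positions 12–32, 21 nt = 7 codons = 6 aa. → 6 amino acids.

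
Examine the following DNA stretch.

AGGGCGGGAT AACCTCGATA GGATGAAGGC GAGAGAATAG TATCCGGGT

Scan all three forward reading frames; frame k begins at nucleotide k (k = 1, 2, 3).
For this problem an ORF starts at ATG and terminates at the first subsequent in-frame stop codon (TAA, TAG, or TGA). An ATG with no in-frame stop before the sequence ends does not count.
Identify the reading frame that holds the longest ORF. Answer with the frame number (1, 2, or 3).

Frame 1: AGG GCG GGA TAA CCT CGA TAG GAT GAA GGC GAG AGA ATA GTA TCC GGG — no ATG→stop ORF.
Frame 2: GGG CGG GAT AAC CTC GAT AGG ATG AAG GCG AGA GAA TAG TAT CCG GGT — ATG at 23, stop TAG at 38 → 18 nt.
Frame 3: GGC GGG ATA ACC TCG ATA GGA TGA AGG CGA GAG AAT AGT ATC CGG — no ATG→stop ORF.
Longest ORF is 18 nt in frame 2 (positions 23–40).

2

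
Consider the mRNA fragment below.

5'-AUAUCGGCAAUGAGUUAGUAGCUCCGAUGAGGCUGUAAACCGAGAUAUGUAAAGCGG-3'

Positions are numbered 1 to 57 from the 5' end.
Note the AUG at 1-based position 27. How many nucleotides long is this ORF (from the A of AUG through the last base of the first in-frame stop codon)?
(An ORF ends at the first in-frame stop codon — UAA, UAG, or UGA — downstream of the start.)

12

Codons from position 27: AUG (27–29), AGG (30–32), CUG (33–35), UAA (36–38).
UAA is the first in-frame stop; ORF spans 27–38, 12 nucleotides.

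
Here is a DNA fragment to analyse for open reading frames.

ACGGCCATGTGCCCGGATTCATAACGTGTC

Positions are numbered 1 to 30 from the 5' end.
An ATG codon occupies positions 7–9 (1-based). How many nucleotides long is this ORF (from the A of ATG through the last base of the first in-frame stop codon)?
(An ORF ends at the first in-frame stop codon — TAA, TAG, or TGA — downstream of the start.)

18

Codons from position 7: ATG (7–9), TGC (10–12), CCG (13–15), GAT (16–18), TCA (19–21), TAA (22–24).
TAA is the first in-frame stop; ORF spans 7–24, 18 nucleotides.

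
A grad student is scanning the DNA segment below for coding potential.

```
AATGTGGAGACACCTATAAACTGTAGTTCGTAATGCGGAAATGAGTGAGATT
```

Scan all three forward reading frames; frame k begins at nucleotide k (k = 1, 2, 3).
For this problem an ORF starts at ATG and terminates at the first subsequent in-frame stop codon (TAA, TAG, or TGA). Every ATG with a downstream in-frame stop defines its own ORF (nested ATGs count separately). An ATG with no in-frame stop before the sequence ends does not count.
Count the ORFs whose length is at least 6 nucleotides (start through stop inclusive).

Frame 1: AAT GTG GAG ACA CCT ATA AAC TGT AGT TCG TAA TGC GGA AAT GAG TGA GAT — no ATG→stop ORF.
Frame 2: ATG TGG AGA CAC CTA TAA ACT GTA GTT CGT AAT GCG GAA ATG AGT GAG ATT — ATG at 2, stop TAA at 17 → 18 nt.
Frame 3: TGT GGA GAC ACC TAT AAA CTG TAG TTC GTA ATG CGG AAA TGA GTG AGA — ATG at 33, stop TGA at 42 → 12 nt.
ORFs ≥ 6 nucleotides: frame 2 2–19 (18 nucleotides), frame 3 33–44 (12 nucleotides). Count = 2.

2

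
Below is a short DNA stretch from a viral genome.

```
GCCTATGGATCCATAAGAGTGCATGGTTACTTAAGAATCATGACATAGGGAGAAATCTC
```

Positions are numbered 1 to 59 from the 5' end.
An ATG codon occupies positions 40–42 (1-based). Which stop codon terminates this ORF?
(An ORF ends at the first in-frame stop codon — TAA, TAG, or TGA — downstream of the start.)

Codons from position 40: ATG (40–42), ACA (43–45), TAG (46–48).
The first in-frame stop codon is TAG.

TAG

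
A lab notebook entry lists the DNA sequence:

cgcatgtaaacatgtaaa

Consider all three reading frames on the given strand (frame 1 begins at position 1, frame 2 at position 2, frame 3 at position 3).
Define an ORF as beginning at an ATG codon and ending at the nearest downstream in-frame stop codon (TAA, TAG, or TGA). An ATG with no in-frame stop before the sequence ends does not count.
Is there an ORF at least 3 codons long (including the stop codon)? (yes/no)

no

Frame 1: CGC ATG TAA ACA TGT AAA — ATG at 4, stop TAA at 7 → 6 nt.
Frame 2: GCA TGT AAA CAT GTA — no ATG→stop ORF.
Frame 3: CAT GTA AAC ATG TAA — ATG at 12, stop TAA at 15 → 6 nt.
Largest ORF found is 2 codons < 3, so no.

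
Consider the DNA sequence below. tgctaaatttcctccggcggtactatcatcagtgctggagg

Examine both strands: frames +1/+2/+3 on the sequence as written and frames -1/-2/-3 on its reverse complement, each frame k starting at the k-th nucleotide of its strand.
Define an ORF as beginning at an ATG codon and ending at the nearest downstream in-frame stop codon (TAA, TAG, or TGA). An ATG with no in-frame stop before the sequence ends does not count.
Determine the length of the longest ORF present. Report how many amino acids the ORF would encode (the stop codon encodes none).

8

Reverse complement (5'→3'): CCTCCAGCACTGATGATAGTACCGCCGGAGGAAATTTAGCA
Frame +1: TGC TAA ATT TCC TCC GGC GGT ACT ATC ATC AGT GCT GGA — no ATG→stop ORF.
Frame +2: GCT AAA TTT CCT CCG GCG GTA CTA TCA TCA GTG CTG GAG — no ATG→stop ORF.
Frame +3: CTA AAT TTC CTC CGG CGG TAC TAT CAT CAG TGC TGG AGG — no ATG→stop ORF.
Frame -1: CCT CCA GCA CTG ATG ATA GTA CCG CCG GAG GAA ATT TAG — ATG at 13, stop TAG at 37 → 27 nt.
Frame -2: CTC CAG CAC TGA TGA TAG TAC CGC CGG AGG AAA TTT AGC — no ATG→stop ORF.
Frame -3: TCC AGC ACT GAT GAT AGT ACC GCC GGA GGA AAT TTA GCA — no ATG→stop ORF.
Longest: frame -1, positions 13–39, 27 nt = 9 codons = 8 aa. → 8 amino acids.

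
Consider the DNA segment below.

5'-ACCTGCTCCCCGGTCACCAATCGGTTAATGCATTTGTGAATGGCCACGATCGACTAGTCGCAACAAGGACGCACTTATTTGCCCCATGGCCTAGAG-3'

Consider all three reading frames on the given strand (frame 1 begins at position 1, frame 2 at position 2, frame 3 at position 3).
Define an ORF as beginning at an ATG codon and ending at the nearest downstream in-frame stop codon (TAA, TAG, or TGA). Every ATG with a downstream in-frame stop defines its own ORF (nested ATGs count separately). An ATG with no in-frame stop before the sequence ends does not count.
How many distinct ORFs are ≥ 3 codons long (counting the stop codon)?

Frame 1: ACC TGC TCC CCG GTC ACC AAT CGG TTA ATG CAT TTG TGA ATG GCC ACG ATC GAC TAG TCG CAA CAA GGA CGC ACT TAT TTG CCC CAT GGC CTA GAG — ATG at 28, stop TGA at 37 → 12 nt; ATG at 40, stop TAG at 55 → 18 nt.
Frame 2: CCT GCT CCC CGG TCA CCA ATC GGT TAA TGC ATT TGT GAA TGG CCA CGA TCG ACT AGT CGC AAC AAG GAC GCA CTT ATT TGC CCC ATG GCC TAG — ATG at 86, stop TAG at 92 → 9 nt.
Frame 3: CTG CTC CCC GGT CAC CAA TCG GTT AAT GCA TTT GTG AAT GGC CAC GAT CGA CTA GTC GCA ACA AGG ACG CAC TTA TTT GCC CCA TGG CCT AGA — no ATG→stop ORF.
ORFs ≥ 3 codons: frame 1 28–39 (4 codons), frame 1 40–57 (6 codons), frame 2 86–94 (3 codons). Count = 3.

3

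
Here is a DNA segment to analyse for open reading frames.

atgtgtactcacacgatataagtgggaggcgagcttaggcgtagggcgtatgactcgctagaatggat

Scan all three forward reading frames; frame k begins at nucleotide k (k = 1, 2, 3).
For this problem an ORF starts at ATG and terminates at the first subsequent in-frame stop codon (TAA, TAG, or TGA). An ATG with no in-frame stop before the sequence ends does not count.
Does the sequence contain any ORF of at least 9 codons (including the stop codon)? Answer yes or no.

no

Frame 1: ATG TGT ACT CAC ACG ATA TAA GTG GGA GGC GAG CTT AGG CGT AGG GCG TAT GAC TCG CTA GAA TGG — ATG at 1, stop TAA at 19 → 21 nt.
Frame 2: TGT GTA CTC ACA CGA TAT AAG TGG GAG GCG AGC TTA GGC GTA GGG CGT ATG ACT CGC TAG AAT GGA — ATG at 50, stop TAG at 59 → 12 nt.
Frame 3: GTG TAC TCA CAC GAT ATA AGT GGG AGG CGA GCT TAG GCG TAG GGC GTA TGA CTC GCT AGA ATG GAT — no ATG→stop ORF.
Largest ORF found is 7 codons < 9, so no.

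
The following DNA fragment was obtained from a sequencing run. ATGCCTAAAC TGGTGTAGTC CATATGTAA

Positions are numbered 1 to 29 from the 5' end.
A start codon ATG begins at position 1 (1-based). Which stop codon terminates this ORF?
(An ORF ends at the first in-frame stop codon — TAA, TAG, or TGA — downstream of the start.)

Codons from position 1: ATG (1–3), CCT (4–6), AAA (7–9), CTG (10–12), GTG (13–15), TAG (16–18).
The first in-frame stop codon is TAG.

TAG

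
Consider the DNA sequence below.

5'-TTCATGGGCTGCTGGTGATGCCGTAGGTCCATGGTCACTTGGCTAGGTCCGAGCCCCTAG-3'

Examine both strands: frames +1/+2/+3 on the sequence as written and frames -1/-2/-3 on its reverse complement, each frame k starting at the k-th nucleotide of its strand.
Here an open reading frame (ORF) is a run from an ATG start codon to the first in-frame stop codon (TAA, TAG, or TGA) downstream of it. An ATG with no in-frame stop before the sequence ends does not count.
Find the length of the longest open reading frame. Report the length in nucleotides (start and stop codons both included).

30

Reverse complement (5'→3'): CTAGGGGCTCGGACCTAGCCAAGTGACCATGGACCTACGGCATCACCAGCAGCCCATGAA
Frame +1: TTC ATG GGC TGC TGG TGA TGC CGT AGG TCC ATG GTC ACT TGG CTA GGT CCG AGC CCC TAG — ATG at 4, stop TGA at 16 → 15 nt; ATG at 31, stop TAG at 58 → 30 nt.
Frame +2: TCA TGG GCT GCT GGT GAT GCC GTA GGT CCA TGG TCA CTT GGC TAG GTC CGA GCC CCT — no ATG→stop ORF.
Frame +3: CAT GGG CTG CTG GTG ATG CCG TAG GTC CAT GGT CAC TTG GCT AGG TCC GAG CCC CTA — ATG at 18, stop TAG at 24 → 9 nt.
Frame -1: CTA GGG GCT CGG ACC TAG CCA AGT GAC CAT GGA CCT ACG GCA TCA CCA GCA GCC CAT GAA — no ATG→stop ORF.
Frame -2: TAG GGG CTC GGA CCT AGC CAA GTG ACC ATG GAC CTA CGG CAT CAC CAG CAG CCC ATG — no ATG→stop ORF.
Frame -3: AGG GGC TCG GAC CTA GCC AAG TGA CCA TGG ACC TAC GGC ATC ACC AGC AGC CCA TGA — no ATG→stop ORF.
Longest: frame +1, positions 31–60, 30 nt = 10 codons = 9 aa. → 30 nucleotides.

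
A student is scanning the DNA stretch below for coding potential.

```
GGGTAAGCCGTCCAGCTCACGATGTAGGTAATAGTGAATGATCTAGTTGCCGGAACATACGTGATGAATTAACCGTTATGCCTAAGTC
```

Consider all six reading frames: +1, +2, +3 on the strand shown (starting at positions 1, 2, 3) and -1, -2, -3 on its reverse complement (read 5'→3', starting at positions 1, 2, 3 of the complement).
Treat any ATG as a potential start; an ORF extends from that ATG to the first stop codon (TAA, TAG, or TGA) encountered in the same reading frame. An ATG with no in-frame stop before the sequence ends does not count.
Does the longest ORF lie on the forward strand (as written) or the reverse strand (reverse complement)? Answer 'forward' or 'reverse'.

reverse

Reverse complement (5'→3'): GACTTAGGCATAACGGTTAATTCATCACGTATGTTCCGGCAACTAGATCATTCACTATTACCTACATCGTGAGCTGGACGGCTTACCC
Frame +1: GGG TAA GCC GTC CAG CTC ACG ATG TAG GTA ATA GTG AAT GAT CTA GTT GCC GGA ACA TAC GTG ATG AAT TAA CCG TTA TGC CTA AGT — ATG at 22, stop TAG at 25 → 6 nt; ATG at 64, stop TAA at 70 → 9 nt.
Frame +2: GGT AAG CCG TCC AGC TCA CGA TGT AGG TAA TAG TGA ATG ATC TAG TTG CCG GAA CAT ACG TGA TGA ATT AAC CGT TAT GCC TAA GTC — ATG at 38, stop TAG at 44 → 9 nt.
Frame +3: GTA AGC CGT CCA GCT CAC GAT GTA GGT AAT AGT GAA TGA TCT AGT TGC CGG AAC ATA CGT GAT GAA TTA ACC GTT ATG CCT AAG — no ATG→stop ORF.
Frame -1: GAC TTA GGC ATA ACG GTT AAT TCA TCA CGT ATG TTC CGG CAA CTA GAT CAT TCA CTA TTA CCT ACA TCG TGA GCT GGA CGG CTT ACC — ATG at 31, stop TGA at 70 → 42 nt.
Frame -2: ACT TAG GCA TAA CGG TTA ATT CAT CAC GTA TGT TCC GGC AAC TAG ATC ATT CAC TAT TAC CTA CAT CGT GAG CTG GAC GGC TTA CCC — no ATG→stop ORF.
Frame -3: CTT AGG CAT AAC GGT TAA TTC ATC ACG TAT GTT CCG GCA ACT AGA TCA TTC ACT ATT ACC TAC ATC GTG AGC TGG ACG GCT TAC — no ATG→stop ORF.
Forward-strand max 9 nt; reverse-strand max 42 nt. The reverse strand has the longer ORF.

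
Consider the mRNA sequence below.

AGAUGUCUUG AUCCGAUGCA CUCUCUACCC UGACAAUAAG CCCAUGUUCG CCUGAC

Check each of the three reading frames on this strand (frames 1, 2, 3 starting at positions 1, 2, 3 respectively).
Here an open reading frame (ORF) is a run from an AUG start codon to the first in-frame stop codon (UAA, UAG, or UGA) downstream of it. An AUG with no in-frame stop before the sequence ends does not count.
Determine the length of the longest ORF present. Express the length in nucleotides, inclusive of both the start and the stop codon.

Frame 1: AGA UGU CUU GAU CCG AUG CAC UCU CUA CCC UGA CAA UAA GCC CAU GUU CGC CUG — AUG at 16, stop UGA at 31 → 18 nt.
Frame 2: GAU GUC UUG AUC CGA UGC ACU CUC UAC CCU GAC AAU AAG CCC AUG UUC GCC UGA — AUG at 44, stop UGA at 53 → 12 nt.
Frame 3: AUG UCU UGA UCC GAU GCA CUC UCU ACC CUG ACA AUA AGC CCA UGU UCG CCU GAC — AUG at 3, stop UGA at 9 → 9 nt.
Longest: frame 1, positions 16–33, 18 nt = 6 codons = 5 aa. → 18 nucleotides.

18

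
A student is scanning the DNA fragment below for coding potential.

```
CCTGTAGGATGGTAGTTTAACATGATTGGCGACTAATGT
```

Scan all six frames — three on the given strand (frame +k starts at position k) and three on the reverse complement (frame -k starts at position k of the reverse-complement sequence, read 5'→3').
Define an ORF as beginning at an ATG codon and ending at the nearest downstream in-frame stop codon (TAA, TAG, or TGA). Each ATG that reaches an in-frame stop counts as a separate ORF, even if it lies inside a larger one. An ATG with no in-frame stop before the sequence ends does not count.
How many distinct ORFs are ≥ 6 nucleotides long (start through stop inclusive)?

Reverse complement (5'→3'): ACATTAGTCGCCAATCATGTTAAACTACCATCCTACAGG
Frame +1: CCT GTA GGA TGG TAG TTT AAC ATG ATT GGC GAC TAA TGT — ATG at 22, stop TAA at 34 → 15 nt.
Frame +2: CTG TAG GAT GGT AGT TTA ACA TGA TTG GCG ACT AAT — no ATG→stop ORF.
Frame +3: TGT AGG ATG GTA GTT TAA CAT GAT TGG CGA CTA ATG — ATG at 9, stop TAA at 18 → 12 nt.
Frame -1: ACA TTA GTC GCC AAT CAT GTT AAA CTA CCA TCC TAC AGG — no ATG→stop ORF.
Frame -2: CAT TAG TCG CCA ATC ATG TTA AAC TAC CAT CCT ACA — no ATG→stop ORF.
Frame -3: ATT AGT CGC CAA TCA TGT TAA ACT ACC ATC CTA CAG — no ATG→stop ORF.
ORFs ≥ 6 nucleotides: frame +1 22–36 (15 nucleotides), frame +3 9–20 (12 nucleotides). Count = 2.

2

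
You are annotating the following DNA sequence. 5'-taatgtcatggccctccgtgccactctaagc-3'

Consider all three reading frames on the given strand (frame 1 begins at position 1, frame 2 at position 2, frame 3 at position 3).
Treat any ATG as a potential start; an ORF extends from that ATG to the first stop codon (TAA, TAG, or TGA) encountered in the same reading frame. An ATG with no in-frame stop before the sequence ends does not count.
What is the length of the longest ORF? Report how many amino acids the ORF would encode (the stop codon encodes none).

Frame 1: TAA TGT CAT GGC CCT CCG TGC CAC TCT AAG — no ATG→stop ORF.
Frame 2: AAT GTC ATG GCC CTC CGT GCC ACT CTA AGC — no ATG→stop ORF.
Frame 3: ATG TCA TGG CCC TCC GTG CCA CTC TAA — ATG at 3, stop TAA at 27 → 27 nt.
Longest: frame 3, positions 3–29, 27 nt = 9 codons = 8 aa. → 8 amino acids.

8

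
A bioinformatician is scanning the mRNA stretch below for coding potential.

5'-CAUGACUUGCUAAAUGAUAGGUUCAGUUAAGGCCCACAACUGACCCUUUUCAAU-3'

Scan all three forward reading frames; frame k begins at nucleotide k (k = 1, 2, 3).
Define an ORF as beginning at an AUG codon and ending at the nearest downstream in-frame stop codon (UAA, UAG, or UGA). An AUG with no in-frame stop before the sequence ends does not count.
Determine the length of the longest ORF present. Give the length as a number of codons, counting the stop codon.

Frame 1: CAU GAC UUG CUA AAU GAU AGG UUC AGU UAA GGC CCA CAA CUG ACC CUU UUC AAU — no AUG→stop ORF.
Frame 2: AUG ACU UGC UAA AUG AUA GGU UCA GUU AAG GCC CAC AAC UGA CCC UUU UCA — AUG at 2, stop UAA at 11 → 12 nt; AUG at 14, stop UGA at 41 → 30 nt.
Frame 3: UGA CUU GCU AAA UGA UAG GUU CAG UUA AGG CCC ACA ACU GAC CCU UUU CAA — no AUG→stop ORF.
Longest: frame 2, positions 14–43, 30 nt = 10 codons = 9 aa. → 10 codons.

10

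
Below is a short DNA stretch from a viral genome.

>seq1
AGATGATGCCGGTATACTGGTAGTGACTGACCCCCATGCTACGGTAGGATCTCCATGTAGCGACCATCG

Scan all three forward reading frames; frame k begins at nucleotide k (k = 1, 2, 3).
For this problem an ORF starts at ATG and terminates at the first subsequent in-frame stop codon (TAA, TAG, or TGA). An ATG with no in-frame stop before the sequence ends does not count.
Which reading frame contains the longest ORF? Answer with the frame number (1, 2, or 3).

3

Frame 1: AGA TGA TGC CGG TAT ACT GGT AGT GAC TGA CCC CCA TGC TAC GGT AGG ATC TCC ATG TAG CGA CCA TCG — ATG at 55, stop TAG at 58 → 6 nt.
Frame 2: GAT GAT GCC GGT ATA CTG GTA GTG ACT GAC CCC CAT GCT ACG GTA GGA TCT CCA TGT AGC GAC CAT — no ATG→stop ORF.
Frame 3: ATG ATG CCG GTA TAC TGG TAG TGA CTG ACC CCC ATG CTA CGG TAG GAT CTC CAT GTA GCG ACC ATC — ATG at 3, stop TAG at 21 → 21 nt; ATG at 6, stop TAG at 21 → 18 nt; ATG at 36, stop TAG at 45 → 12 nt.
Longest ORF is 21 nt in frame 3 (positions 3–23).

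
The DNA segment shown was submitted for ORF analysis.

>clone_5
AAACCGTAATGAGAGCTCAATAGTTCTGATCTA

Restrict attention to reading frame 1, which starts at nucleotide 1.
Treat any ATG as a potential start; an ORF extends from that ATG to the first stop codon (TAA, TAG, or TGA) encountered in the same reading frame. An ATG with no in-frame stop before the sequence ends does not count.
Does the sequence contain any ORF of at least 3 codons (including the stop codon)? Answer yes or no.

Frame 1: AAA CCG TAA TGA GAG CTC AAT AGT TCT GAT CTA — no ATG→stop ORF.
Largest ORF found is 0 codons < 3, so no.

no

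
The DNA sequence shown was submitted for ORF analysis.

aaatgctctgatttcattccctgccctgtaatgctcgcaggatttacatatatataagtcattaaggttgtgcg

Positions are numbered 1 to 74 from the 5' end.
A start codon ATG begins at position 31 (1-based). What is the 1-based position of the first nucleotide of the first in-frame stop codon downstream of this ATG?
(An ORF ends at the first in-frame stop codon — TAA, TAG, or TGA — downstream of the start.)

Codons from position 31: ATG (31–33), CTC (34–36), GCA (37–39), GGA (40–42), TTT (43–45), ACA (46–48), TAT (49–51), ATA (52–54), TAA (55–57).
TAA is a stop codon; it begins at position 55.

55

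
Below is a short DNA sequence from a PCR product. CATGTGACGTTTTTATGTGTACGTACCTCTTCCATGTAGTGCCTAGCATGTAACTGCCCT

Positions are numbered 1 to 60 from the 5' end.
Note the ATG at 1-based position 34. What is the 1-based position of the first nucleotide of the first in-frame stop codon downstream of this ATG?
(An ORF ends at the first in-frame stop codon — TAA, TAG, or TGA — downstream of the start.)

Codons from position 34: ATG (34–36), TAG (37–39).
TAG is a stop codon; it begins at position 37.

37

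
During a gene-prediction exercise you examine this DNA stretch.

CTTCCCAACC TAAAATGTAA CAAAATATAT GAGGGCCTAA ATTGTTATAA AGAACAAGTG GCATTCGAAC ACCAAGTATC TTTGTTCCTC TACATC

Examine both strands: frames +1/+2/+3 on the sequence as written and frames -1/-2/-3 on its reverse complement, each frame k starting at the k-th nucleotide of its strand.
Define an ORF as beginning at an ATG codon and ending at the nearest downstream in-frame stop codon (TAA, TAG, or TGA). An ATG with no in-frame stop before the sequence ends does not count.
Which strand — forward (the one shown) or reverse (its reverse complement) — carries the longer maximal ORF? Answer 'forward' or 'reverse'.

Reverse complement (5'→3'): GATGTAGAGGAACAAAGATACTTGGTGTTCGAATGCCACTTGTTCTTTATAACAATTTAGGCCCTCATATATTTTGTTACATTTTAGGTTGGGAAG
Frame +1: CTT CCC AAC CTA AAA TGT AAC AAA ATA TAT GAG GGC CTA AAT TGT TAT AAA GAA CAA GTG GCA TTC GAA CAC CAA GTA TCT TTG TTC CTC TAC ATC — no ATG→stop ORF.
Frame +2: TTC CCA ACC TAA AAT GTA ACA AAA TAT ATG AGG GCC TAA ATT GTT ATA AAG AAC AAG TGG CAT TCG AAC ACC AAG TAT CTT TGT TCC TCT ACA — ATG at 29, stop TAA at 38 → 12 nt.
Frame +3: TCC CAA CCT AAA ATG TAA CAA AAT ATA TGA GGG CCT AAA TTG TTA TAA AGA ACA AGT GGC ATT CGA ACA CCA AGT ATC TTT GTT CCT CTA CAT — ATG at 15, stop TAA at 18 → 6 nt.
Frame -1: GAT GTA GAG GAA CAA AGA TAC TTG GTG TTC GAA TGC CAC TTG TTC TTT ATA ACA ATT TAG GCC CTC ATA TAT TTT GTT ACA TTT TAG GTT GGG AAG — no ATG→stop ORF.
Frame -2: ATG TAG AGG AAC AAA GAT ACT TGG TGT TCG AAT GCC ACT TGT TCT TTA TAA CAA TTT AGG CCC TCA TAT ATT TTG TTA CAT TTT AGG TTG GGA — ATG at 2, stop TAG at 5 → 6 nt.
Frame -3: TGT AGA GGA ACA AAG ATA CTT GGT GTT CGA ATG CCA CTT GTT CTT TAT AAC AAT TTA GGC CCT CAT ATA TTT TGT TAC ATT TTA GGT TGG GAA — no ATG→stop ORF.
Forward-strand max 12 nt; reverse-strand max 6 nt. The forward strand has the longer ORF.

forward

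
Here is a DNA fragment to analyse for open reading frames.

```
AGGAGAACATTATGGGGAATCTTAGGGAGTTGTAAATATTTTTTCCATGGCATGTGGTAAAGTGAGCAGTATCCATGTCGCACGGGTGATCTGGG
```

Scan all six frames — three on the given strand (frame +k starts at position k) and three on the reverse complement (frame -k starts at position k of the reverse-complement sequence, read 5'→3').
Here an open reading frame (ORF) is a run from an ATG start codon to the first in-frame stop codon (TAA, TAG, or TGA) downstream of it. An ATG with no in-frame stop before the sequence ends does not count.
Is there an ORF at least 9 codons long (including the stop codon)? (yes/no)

Reverse complement (5'→3'): CCCAGATCACCCGTGCGACATGGATACTGCTCACTTTACCACATGCCATGGAAAAAATATTTACAACTCCCTAAGATTCCCCATAATGTTCTCCT
Frame +1: AGG AGA ACA TTA TGG GGA ATC TTA GGG AGT TGT AAA TAT TTT TTC CAT GGC ATG TGG TAA AGT GAG CAG TAT CCA TGT CGC ACG GGT GAT CTG — ATG at 52, stop TAA at 58 → 9 nt.
Frame +2: GGA GAA CAT TAT GGG GAA TCT TAG GGA GTT GTA AAT ATT TTT TCC ATG GCA TGT GGT AAA GTG AGC AGT ATC CAT GTC GCA CGG GTG ATC TGG — no ATG→stop ORF.
Frame +3: GAG AAC ATT ATG GGG AAT CTT AGG GAG TTG TAA ATA TTT TTT CCA TGG CAT GTG GTA AAG TGA GCA GTA TCC ATG TCG CAC GGG TGA TCT GGG — ATG at 12, stop TAA at 33 → 24 nt; ATG at 75, stop TGA at 87 → 15 nt.
Frame -1: CCC AGA TCA CCC GTG CGA CAT GGA TAC TGC TCA CTT TAC CAC ATG CCA TGG AAA AAA TAT TTA CAA CTC CCT AAG ATT CCC CAT AAT GTT CTC — no ATG→stop ORF.
Frame -2: CCA GAT CAC CCG TGC GAC ATG GAT ACT GCT CAC TTT ACC ACA TGC CAT GGA AAA AAT ATT TAC AAC TCC CTA AGA TTC CCC ATA ATG TTC TCC — no ATG→stop ORF.
Frame -3: CAG ATC ACC CGT GCG ACA TGG ATA CTG CTC ACT TTA CCA CAT GCC ATG GAA AAA ATA TTT ACA ACT CCC TAA GAT TCC CCA TAA TGT TCT CCT — ATG at 48, stop TAA at 72 → 27 nt.
Frame -3 has an ORF of 9 codons (positions 48–74) ≥ 9, so yes.

yes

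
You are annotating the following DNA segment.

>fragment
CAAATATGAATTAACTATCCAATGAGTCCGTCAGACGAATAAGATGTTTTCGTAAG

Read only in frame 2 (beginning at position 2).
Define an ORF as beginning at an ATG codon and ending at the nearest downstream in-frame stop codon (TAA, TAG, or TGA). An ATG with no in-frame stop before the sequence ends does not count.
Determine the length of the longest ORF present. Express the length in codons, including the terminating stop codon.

Frame 2: AAA TAT GAA TTA ACT ATC CAA TGA GTC CGT CAG ACG AAT AAG ATG TTT TCG TAA — ATG at 44, stop TAA at 53 → 12 nt.
Longest: frame 2, positions 44–55, 12 nt = 4 codons = 3 aa. → 4 codons.

4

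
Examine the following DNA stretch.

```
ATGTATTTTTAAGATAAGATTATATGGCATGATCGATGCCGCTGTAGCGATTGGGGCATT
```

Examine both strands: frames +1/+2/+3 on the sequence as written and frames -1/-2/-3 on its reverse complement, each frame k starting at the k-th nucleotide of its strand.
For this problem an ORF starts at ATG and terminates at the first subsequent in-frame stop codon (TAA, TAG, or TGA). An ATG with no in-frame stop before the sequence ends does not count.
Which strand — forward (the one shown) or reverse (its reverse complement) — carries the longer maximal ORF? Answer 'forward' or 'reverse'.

reverse

Reverse complement (5'→3'): AATGCCCCAATCGCTACAGCGGCATCGATCATGCCATATAATCTTATCTTAAAAATACAT
Frame +1: ATG TAT TTT TAA GAT AAG ATT ATA TGG CAT GAT CGA TGC CGC TGT AGC GAT TGG GGC ATT — ATG at 1, stop TAA at 10 → 12 nt.
Frame +2: TGT ATT TTT AAG ATA AGA TTA TAT GGC ATG ATC GAT GCC GCT GTA GCG ATT GGG GCA — no ATG→stop ORF.
Frame +3: GTA TTT TTA AGA TAA GAT TAT ATG GCA TGA TCG ATG CCG CTG TAG CGA TTG GGG CAT — ATG at 24, stop TGA at 30 → 9 nt; ATG at 36, stop TAG at 45 → 12 nt.
Frame -1: AAT GCC CCA ATC GCT ACA GCG GCA TCG ATC ATG CCA TAT AAT CTT ATC TTA AAA ATA CAT — no ATG→stop ORF.
Frame -2: ATG CCC CAA TCG CTA CAG CGG CAT CGA TCA TGC CAT ATA ATC TTA TCT TAA AAA TAC — ATG at 2, stop TAA at 50 → 51 nt.
Frame -3: TGC CCC AAT CGC TAC AGC GGC ATC GAT CAT GCC ATA TAA TCT TAT CTT AAA AAT ACA — no ATG→stop ORF.
Forward-strand max 12 nt; reverse-strand max 51 nt. The reverse strand has the longer ORF.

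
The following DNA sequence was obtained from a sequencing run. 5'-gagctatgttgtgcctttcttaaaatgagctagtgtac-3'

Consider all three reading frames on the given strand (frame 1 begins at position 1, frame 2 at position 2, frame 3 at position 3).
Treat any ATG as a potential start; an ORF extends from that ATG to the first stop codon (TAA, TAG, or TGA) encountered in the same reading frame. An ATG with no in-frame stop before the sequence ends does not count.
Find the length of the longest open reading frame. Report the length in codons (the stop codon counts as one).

6

Frame 1: GAG CTA TGT TGT GCC TTT CTT AAA ATG AGC TAG TGT — ATG at 25, stop TAG at 31 → 9 nt.
Frame 2: AGC TAT GTT GTG CCT TTC TTA AAA TGA GCT AGT GTA — no ATG→stop ORF.
Frame 3: GCT ATG TTG TGC CTT TCT TAA AAT GAG CTA GTG TAC — ATG at 6, stop TAA at 21 → 18 nt.
Longest: frame 3, positions 6–23, 18 nt = 6 codons = 5 aa. → 6 codons.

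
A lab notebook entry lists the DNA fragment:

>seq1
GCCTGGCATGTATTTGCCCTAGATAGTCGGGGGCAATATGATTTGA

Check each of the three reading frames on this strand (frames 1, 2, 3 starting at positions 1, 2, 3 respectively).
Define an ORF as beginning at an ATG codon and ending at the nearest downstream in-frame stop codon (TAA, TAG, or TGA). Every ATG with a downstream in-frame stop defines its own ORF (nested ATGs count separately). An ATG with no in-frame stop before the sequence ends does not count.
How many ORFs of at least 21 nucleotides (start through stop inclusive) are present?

0

Frame 1: GCC TGG CAT GTA TTT GCC CTA GAT AGT CGG GGG CAA TAT GAT TTG — no ATG→stop ORF.
Frame 2: CCT GGC ATG TAT TTG CCC TAG ATA GTC GGG GGC AAT ATG ATT TGA — ATG at 8, stop TAG at 20 → 15 nt; ATG at 38, stop TGA at 44 → 9 nt.
Frame 3: CTG GCA TGT ATT TGC CCT AGA TAG TCG GGG GCA ATA TGA TTT — no ATG→stop ORF.
No ORF reaches 21 nucleotides. Count = 0.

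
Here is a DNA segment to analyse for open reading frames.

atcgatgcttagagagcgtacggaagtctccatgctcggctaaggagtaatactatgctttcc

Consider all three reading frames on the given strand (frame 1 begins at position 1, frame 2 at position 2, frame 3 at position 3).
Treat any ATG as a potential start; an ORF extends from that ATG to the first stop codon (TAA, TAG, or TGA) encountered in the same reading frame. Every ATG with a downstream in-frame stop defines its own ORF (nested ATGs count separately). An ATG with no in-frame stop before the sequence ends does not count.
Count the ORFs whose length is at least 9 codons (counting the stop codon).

Frame 1: ATC GAT GCT TAG AGA GCG TAC GGA AGT CTC CAT GCT CGG CTA AGG AGT AAT ACT ATG CTT TCC — no ATG→stop ORF.
Frame 2: TCG ATG CTT AGA GAG CGT ACG GAA GTC TCC ATG CTC GGC TAA GGA GTA ATA CTA TGC TTT — ATG at 5, stop TAA at 41 → 39 nt; ATG at 32, stop TAA at 41 → 12 nt.
Frame 3: CGA TGC TTA GAG AGC GTA CGG AAG TCT CCA TGC TCG GCT AAG GAG TAA TAC TAT GCT TTC — no ATG→stop ORF.
ORFs ≥ 9 codons: frame 2 5–43 (13 codons). Count = 1.

1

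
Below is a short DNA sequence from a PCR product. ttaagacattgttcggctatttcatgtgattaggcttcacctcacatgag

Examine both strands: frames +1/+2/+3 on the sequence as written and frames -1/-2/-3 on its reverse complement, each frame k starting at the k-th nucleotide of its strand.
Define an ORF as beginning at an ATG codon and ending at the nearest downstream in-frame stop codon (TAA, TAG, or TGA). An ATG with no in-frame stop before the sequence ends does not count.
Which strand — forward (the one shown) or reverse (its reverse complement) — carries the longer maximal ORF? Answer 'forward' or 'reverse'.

Reverse complement (5'→3'): CTCATGTGAGGTGAAGCCTAATCACATGAAATAGCCGAACAATGTCTTAA
Frame +1: TTA AGA CAT TGT TCG GCT ATT TCA TGT GAT TAG GCT TCA CCT CAC ATG — no ATG→stop ORF.
Frame +2: TAA GAC ATT GTT CGG CTA TTT CAT GTG ATT AGG CTT CAC CTC ACA TGA — no ATG→stop ORF.
Frame +3: AAG ACA TTG TTC GGC TAT TTC ATG TGA TTA GGC TTC ACC TCA CAT GAG — ATG at 24, stop TGA at 27 → 6 nt.
Frame -1: CTC ATG TGA GGT GAA GCC TAA TCA CAT GAA ATA GCC GAA CAA TGT CTT — ATG at 4, stop TGA at 7 → 6 nt.
Frame -2: TCA TGT GAG GTG AAG CCT AAT CAC ATG AAA TAG CCG AAC AAT GTC TTA — ATG at 26, stop TAG at 32 → 9 nt.
Frame -3: CAT GTG AGG TGA AGC CTA ATC ACA TGA AAT AGC CGA ACA ATG TCT TAA — ATG at 42, stop TAA at 48 → 9 nt.
Forward-strand max 6 nt; reverse-strand max 9 nt. The reverse strand has the longer ORF.

reverse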